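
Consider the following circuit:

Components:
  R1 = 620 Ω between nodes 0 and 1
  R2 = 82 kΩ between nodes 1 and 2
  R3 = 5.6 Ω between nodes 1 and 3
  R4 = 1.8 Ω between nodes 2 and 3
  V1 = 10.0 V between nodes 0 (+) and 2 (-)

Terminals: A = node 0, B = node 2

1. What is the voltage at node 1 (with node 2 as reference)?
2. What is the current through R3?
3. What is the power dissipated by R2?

Nodal analysis, taking node 2 as the 0 V reference.
Source V1 fixes V_0 = 10 V.
KCL at each unknown node (sum of currents leaving = 0; resistances in Ω):
  Node 1: (V_1 - 10)/620 + (V_1 - 0)/82000 + (V_1 - V_3)/5.6 = 0
  Node 3: (V_3 - V_1)/5.6 + (V_3 - 0)/1.8 = 0
Collecting terms (coefficients in siemens):
  0.1802·V_1 - 0.1786·V_3 = 0.01613
  0.7341·V_3 - 0.1786·V_1 = 0
Determinant D = (0.1802)(0.7341) - (-0.1786)(-0.1786) = 0.1004
V_1 = [(0.01613)(0.7341) - (-0.1786)(0)]/D = 0.1179 V
V_3 = [(0.1802)(0) - (0.01613)(-0.1786)]/D = 0.02869 V
Part 1:
  Read off the nodal solution: V_1 = 0.1179 V
Part 2:
  I_R3 = (V_1 - V_3)/R3 = (0.1179 - 0.02869)/5.6 = 0.01594 A
  Magnitude: I_R3 = 0.01594 A
Part 3:
  I_R2 = (V_1 - V_2)/R2 = (0.1179 - 0)/82000 = 0.000001438 A
  P_R2 = I_R2² × R2 = (0.000001438)² × 82000 = 0.0000001696 W

Final answers:
1. V_1 = 0.1179 V
2. I_R3 = 0.01594 A
3. P_R2 = 1.696e-07 W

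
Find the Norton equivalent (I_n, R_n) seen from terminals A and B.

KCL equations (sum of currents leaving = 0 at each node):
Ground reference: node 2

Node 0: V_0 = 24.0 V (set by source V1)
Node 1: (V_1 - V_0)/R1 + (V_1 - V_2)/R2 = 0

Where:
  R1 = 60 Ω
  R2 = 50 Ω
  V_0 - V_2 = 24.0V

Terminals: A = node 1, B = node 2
Find the Thévenin equivalent first; then I_n = V_th/R_th and R_n = R_th.
Step 1 — V_th is the open-circuit voltage V_A - V_B (nothing connected across the terminals).
Nodal analysis, taking node 2 as the 0 V reference.
Source V1 fixes V_0 = 24 V.
KCL at each unknown node (sum of currents leaving = 0; resistances in Ω):
  Node 1: (V_1 - 24)/60 + (V_1 - 0)/50 = 0
Collecting terms: 0.03667 × V_1 = 0.4  =>  V_1 = 10.91 V
V_th = V_1 - V_2 = 10.91 - 0 = 10.91 V
Step 2 — R_th: zero the source — replace V1 by a short circuit (node 2 merges into node 0) — and find the resistance seen between A (node 1) and B (node 0).
Reduce the network between node 1 (A) and node 0 (B) by series/parallel combination:
  Rp1 = R1 ‖ R2 (parallel, both between nodes 0 and 1) = 1/(1/60 + 1/50) = 27.27 Ω
R_th = 27.27 Ω
I_n = V_th/R_th = 10.91/27.27 = 0.4 A, and R_n = R_th = 27.27 Ω

Final answer: I_n = 0.4 A, R_n = 27.27 Ω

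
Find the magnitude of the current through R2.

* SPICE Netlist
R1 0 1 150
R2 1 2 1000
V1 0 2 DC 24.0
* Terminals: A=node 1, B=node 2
Nodal analysis, taking node 2 as the 0 V reference.
Source V1 fixes V_0 = 24 V.
KCL at each unknown node (sum of currents leaving = 0; resistances in Ω):
  Node 1: (V_1 - 24)/150 + (V_1 - 0)/1000 = 0
Collecting terms: 0.007667 × V_1 = 0.16  =>  V_1 = 20.87 V
I_R2 = (V_1 - V_2)/R2 = (20.87 - 0)/1000 = 0.02087 A
|I_R2| = 0.02087 A

Final answer: |I_R2| = 0.02087 A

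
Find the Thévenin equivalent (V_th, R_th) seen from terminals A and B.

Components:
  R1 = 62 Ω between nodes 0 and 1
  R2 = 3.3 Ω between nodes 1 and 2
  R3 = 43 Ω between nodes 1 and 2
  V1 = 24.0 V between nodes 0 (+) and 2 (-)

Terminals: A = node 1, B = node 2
Step 1 — V_th is the open-circuit voltage V_A - V_B (nothing connected across the terminals).
Nodal analysis, taking node 2 as the 0 V reference.
Source V1 fixes V_0 = 24 V.
KCL at each unknown node (sum of currents leaving = 0; resistances in Ω):
  Node 1: (V_1 - 24)/62 + (V_1 - 0)/3.3 + (V_1 - 0)/43 = 0
Collecting terms: 0.3424 × V_1 = 0.3871  =>  V_1 = 1.13 V
V_th = V_1 - V_2 = 1.13 - 0 = 1.13 V
Step 2 — R_th: zero the source — replace V1 by a short circuit (node 2 merges into node 0) — and find the resistance seen between A (node 1) and B (node 0).
Reduce the network between node 1 (A) and node 0 (B) by series/parallel combination:
  Rp1 = R1 ‖ R2 ‖ R3 (parallel, all between nodes 0 and 1) = 1/(1/62 + 1/3.3 + 1/43) = 2.92 Ω
R_th = 2.92 Ω

Final answer: V_th = 1.13 V, R_th = 2.92 Ω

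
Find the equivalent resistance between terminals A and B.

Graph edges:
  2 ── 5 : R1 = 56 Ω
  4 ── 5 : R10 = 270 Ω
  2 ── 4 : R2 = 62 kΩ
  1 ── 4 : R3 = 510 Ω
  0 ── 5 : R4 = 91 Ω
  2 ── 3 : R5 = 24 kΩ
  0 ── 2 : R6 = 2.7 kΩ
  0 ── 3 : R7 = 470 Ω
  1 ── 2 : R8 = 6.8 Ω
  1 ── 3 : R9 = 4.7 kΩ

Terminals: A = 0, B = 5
The network is not a plain series/parallel combination. Inject a 1 A test current into terminal A (node 0) and return it from terminal B (node 5); then R_eq = V_A / (1 A).
Nodal analysis, taking node 5 as the 0 V reference.
Current source I_test pushes 1 A into node 0 and draws it out of node 5.
KCL at each unknown node (sum of currents leaving = 0; resistances in Ω):
  Node 0: (V_0 - 0)/91 + (V_0 - V_2)/2700 + (V_0 - V_3)/470 - 1 = 0
  Node 1: (V_1 - V_4)/510 + (V_1 - V_2)/6.8 + (V_1 - V_3)/4700 = 0
  Node 2: (V_2 - V_0)/2700 + (V_2 - V_1)/6.8 + (V_2 - 0)/56 + (V_2 - V_4)/62000 + (V_2 - V_3)/24000 = 0
  Node 3: (V_3 - V_0)/470 + (V_3 - V_1)/4700 + (V_3 - V_2)/24000 = 0
  Node 4: (V_4 - V_1)/510 + (V_4 - V_2)/62000 + (V_4 - 0)/270 = 0
Collecting terms (coefficients in siemens):
  0.01349·V_0 - 0.0003704·V_2 - 0.002128·V_3 = 1
  0.1492·V_1 - 0.1471·V_2 - 0.0002128·V_3 - 0.001961·V_4 = 0
  0.1653·V_2 - 0.0003704·V_0 - 0.1471·V_1 - 0.00004167·V_3 - 0.00001613·V_4 = 0
  0.002382·V_3 - 0.002128·V_0 - 0.0002128·V_1 - 0.00004167·V_2 = 0
  0.005681·V_4 - 0.001961·V_1 - 0.00001613·V_2 = 0
Solving these 5 simultaneous equations (Gaussian elimination) gives:
  V_0 = 86.44 V, V_1 = 2.695 V, V_2 = 2.61 V, V_3 = 77.5 V
  V_4 = 0.9377 V
R_eq = V_0 / 1 A = 86.44 Ω

Final answer: 86.44 Ω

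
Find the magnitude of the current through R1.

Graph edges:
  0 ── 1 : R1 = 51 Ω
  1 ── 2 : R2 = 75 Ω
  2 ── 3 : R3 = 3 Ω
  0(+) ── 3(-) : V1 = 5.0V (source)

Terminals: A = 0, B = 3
Nodal analysis, taking node 3 as the 0 V reference.
Source V1 fixes V_0 = 5 V.
KCL at each unknown node (sum of currents leaving = 0; resistances in Ω):
  Node 1: (V_1 - 5)/51 + (V_1 - V_2)/75 = 0
  Node 2: (V_2 - V_1)/75 + (V_2 - 0)/3 = 0
Collecting terms (coefficients in siemens):
  0.03294·V_1 - 0.01333·V_2 = 0.09804
  0.3467·V_2 - 0.01333·V_1 = 0
Determinant D = (0.03294)(0.3467) - (-0.01333)(-0.01333) = 0.01124
V_1 = [(0.09804)(0.3467) - (-0.01333)(0)]/D = 3.023 V
V_2 = [(0.03294)(0) - (0.09804)(-0.01333)]/D = 0.1163 V
I_R1 = (V_0 - V_1)/R1 = (5 - 3.023)/51 = 0.03876 A
|I_R1| = 0.03876 A

Final answer: |I_R1| = 0.03876 A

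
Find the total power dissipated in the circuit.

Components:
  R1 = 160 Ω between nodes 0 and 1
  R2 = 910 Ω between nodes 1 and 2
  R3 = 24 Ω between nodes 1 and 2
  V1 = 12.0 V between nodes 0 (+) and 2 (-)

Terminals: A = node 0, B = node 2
Nodal analysis, taking node 2 as the 0 V reference.
Source V1 fixes V_0 = 12 V.
KCL at each unknown node (sum of currents leaving = 0; resistances in Ω):
  Node 1: (V_1 - 12)/160 + (V_1 - 0)/910 + (V_1 - 0)/24 = 0
Collecting terms: 0.04902 × V_1 = 0.075  =>  V_1 = 1.53 V
Power in each resistor, P = (ΔV)²/R:
  P_R1 = (12 - 1.53)²/160 = 0.6851 W
  P_R2 = (1.53 - 0)²/910 = 0.002573 W
  P_R3 = (1.53 - 0)²/24 = 0.09755 W
P_total = P_R1 + P_R2 + P_R3 = 0.7852 W

Final answer: 0.7852 W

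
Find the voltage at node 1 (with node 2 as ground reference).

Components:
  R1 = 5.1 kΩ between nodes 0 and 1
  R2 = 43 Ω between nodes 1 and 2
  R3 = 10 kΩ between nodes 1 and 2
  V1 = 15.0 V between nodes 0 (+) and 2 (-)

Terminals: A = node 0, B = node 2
Nodal analysis, taking node 2 as the 0 V reference.
Source V1 fixes V_0 = 15 V.
KCL at each unknown node (sum of currents leaving = 0; resistances in Ω):
  Node 1: (V_1 - 15)/5100 + (V_1 - 0)/43 + (V_1 - 0)/10000 = 0
Collecting terms: 0.02355 × V_1 = 0.002941  =>  V_1 = 0.1249 V
The requested potential is V_1 = 0.1249 V.

Final answer: V_1 = 0.1249 V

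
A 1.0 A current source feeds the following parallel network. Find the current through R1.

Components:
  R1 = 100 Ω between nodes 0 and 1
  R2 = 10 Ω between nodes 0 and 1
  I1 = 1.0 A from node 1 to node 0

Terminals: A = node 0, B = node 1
All resistors sit directly between nodes 0 and 1, so they are in parallel and share one voltage V; the full source current 1 A splits among them.
1/R_par = 1/100 + 1/10 = 0.11 S  =>  R_par = 9.091 Ω
V = I × R_par = 1 × 9.091 = 9.091 V
I_R1 = V/R1 = 9.091/100 = 0.09091 A

Final answer: 0.09091 A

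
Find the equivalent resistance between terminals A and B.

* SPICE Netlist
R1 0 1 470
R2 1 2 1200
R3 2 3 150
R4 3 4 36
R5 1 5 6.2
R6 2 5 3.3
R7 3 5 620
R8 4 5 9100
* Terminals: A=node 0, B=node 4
The network is not a plain series/parallel combination. Inject a 1 A test current into terminal A (node 0) and return it from terminal B (node 4); then R_eq = V_A / (1 A).
Nodal analysis, taking node 4 as the 0 V reference.
Current source I_test pushes 1 A into node 0 and draws it out of node 4.
KCL at each unknown node (sum of currents leaving = 0; resistances in Ω):
  Node 0: (V_0 - V_1)/470 - 1 = 0
  Node 1: (V_1 - V_0)/470 + (V_1 - V_2)/1200 + (V_1 - V_5)/6.2 = 0
  Node 2: (V_2 - V_1)/1200 + (V_2 - V_3)/150 + (V_2 - V_5)/3.3 = 0
  Node 3: (V_3 - V_2)/150 + (V_3 - 0)/36 + (V_3 - V_5)/620 = 0
  Node 5: (V_5 - V_1)/6.2 + (V_5 - V_2)/3.3 + (V_5 - V_3)/620 + (V_5 - 0)/9100 = 0
Collecting terms (coefficients in siemens):
  0.002128·V_0 - 0.002128·V_1 = 1
  0.1643·V_1 - 0.002128·V_0 - 0.0008333·V_2 - 0.1613·V_5 = 0
  0.3105·V_2 - 0.0008333·V_1 - 0.006667·V_3 - 0.303·V_5 = 0
  0.03606·V_3 - 0.006667·V_2 - 0.001613·V_5 = 0
  0.466·V_5 - 0.1613·V_1 - 0.303·V_2 - 0.001613·V_3 = 0
Solving these 5 simultaneous equations (Gaussian elimination) gives:
  V_0 = 632.3 V, V_1 = 162.3 V, V_2 = 153.6 V, V_3 = 35.38 V
  V_5 = 156.2 V
R_eq = V_0 / 1 A = 632.3 Ω

Final answer: 632.3 Ω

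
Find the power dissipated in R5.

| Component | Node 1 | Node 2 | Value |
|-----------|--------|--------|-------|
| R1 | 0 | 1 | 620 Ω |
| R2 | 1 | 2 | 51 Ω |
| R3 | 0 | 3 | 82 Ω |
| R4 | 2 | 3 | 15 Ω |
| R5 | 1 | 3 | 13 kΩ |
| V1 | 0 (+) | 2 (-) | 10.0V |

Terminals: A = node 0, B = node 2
Nodal analysis, taking node 2 as the 0 V reference.
Source V1 fixes V_0 = 10 V.
KCL at each unknown node (sum of currents leaving = 0; resistances in Ω):
  Node 1: (V_1 - 10)/620 + (V_1 - 0)/51 + (V_1 - V_3)/13000 = 0
  Node 3: (V_3 - 10)/82 + (V_3 - 0)/15 + (V_3 - V_1)/13000 = 0
Collecting terms (coefficients in siemens):
  0.0213·V_1 - 0.00007692·V_3 = 0.01613
  0.07894·V_3 - 0.00007692·V_1 = 0.122
Determinant D = (0.0213)(0.07894) - (-0.00007692)(-0.00007692) = 0.001681
V_1 = [(0.01613)(0.07894) - (-0.00007692)(0.122)]/D = 0.7629 V
V_3 = [(0.0213)(0.122) - (0.01613)(-0.00007692)]/D = 1.546 V
I_R5 = (V_1 - V_3)/R5 = (0.7629 - 1.546)/13000 = -0.00006021 A
P_R5 = I_R5² × R5 = (-0.00006021)² × 13000 = 0.00004713 W

Final answer: 4.713e-05 W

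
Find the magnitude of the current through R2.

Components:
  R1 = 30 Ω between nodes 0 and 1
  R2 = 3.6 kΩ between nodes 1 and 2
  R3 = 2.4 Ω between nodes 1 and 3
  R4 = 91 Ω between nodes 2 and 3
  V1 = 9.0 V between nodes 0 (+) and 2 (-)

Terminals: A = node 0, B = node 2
Nodal analysis, taking node 2 as the 0 V reference.
Source V1 fixes V_0 = 9 V.
KCL at each unknown node (sum of currents leaving = 0; resistances in Ω):
  Node 1: (V_1 - 9)/30 + (V_1 - 0)/3600 + (V_1 - V_3)/2.4 = 0
  Node 3: (V_3 - V_1)/2.4 + (V_3 - 0)/91 = 0
Collecting terms (coefficients in siemens):
  0.4503·V_1 - 0.4167·V_3 = 0.3
  0.4277·V_3 - 0.4167·V_1 = 0
Determinant D = (0.4503)(0.4277) - (-0.4167)(-0.4167) = 0.01895
V_1 = [(0.3)(0.4277) - (-0.4167)(0)]/D = 6.769 V
V_3 = [(0.4503)(0) - (0.3)(-0.4167)]/D = 6.595 V
I_R2 = (V_1 - V_2)/R2 = (6.769 - 0)/3600 = 0.00188 A
|I_R2| = 0.00188 A

Final answer: |I_R2| = 0.00188 A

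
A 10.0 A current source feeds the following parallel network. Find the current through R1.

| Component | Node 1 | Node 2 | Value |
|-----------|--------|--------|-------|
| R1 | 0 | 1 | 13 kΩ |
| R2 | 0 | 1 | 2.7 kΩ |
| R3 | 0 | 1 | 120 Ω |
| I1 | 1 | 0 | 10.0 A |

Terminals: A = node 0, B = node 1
All resistors sit directly between nodes 0 and 1, so they are in parallel and share one voltage V; the full source current 10 A splits among them.
1/R_par = 1/13000 + 1/2700 + 1/120 = 0.008781 S  =>  R_par = 113.9 Ω
V = I × R_par = 10 × 113.9 = 1139 V
I_R1 = V/R1 = 1139/13000 = 0.08761 A

Final answer: 0.08761 A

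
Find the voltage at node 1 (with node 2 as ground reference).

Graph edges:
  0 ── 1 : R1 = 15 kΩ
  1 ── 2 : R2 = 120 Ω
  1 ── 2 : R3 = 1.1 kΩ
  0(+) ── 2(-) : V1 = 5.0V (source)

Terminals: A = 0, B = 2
Nodal analysis, taking node 2 as the 0 V reference.
Source V1 fixes V_0 = 5 V.
KCL at each unknown node (sum of currents leaving = 0; resistances in Ω):
  Node 1: (V_1 - 5)/15000 + (V_1 - 0)/120 + (V_1 - 0)/1100 = 0
Collecting terms: 0.009309 × V_1 = 0.0003333  =>  V_1 = 0.03581 V
The requested potential is V_1 = 0.03581 V.

Final answer: V_1 = 0.03581 V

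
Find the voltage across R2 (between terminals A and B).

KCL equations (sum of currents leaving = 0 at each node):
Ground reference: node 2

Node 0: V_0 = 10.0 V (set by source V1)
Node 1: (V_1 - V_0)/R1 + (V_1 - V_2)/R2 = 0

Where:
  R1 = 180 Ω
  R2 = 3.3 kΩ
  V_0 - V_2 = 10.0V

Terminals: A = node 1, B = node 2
R1 and R2 are in series across V1 (node 0 → node 1 → node 2), and the output A–B is taken across R2, so this is a voltage divider.
Series current: I = V1/(R1 + R2) = 10/(180 + 3300) = 10/3480 = 0.002874 A
V_R2 = I × R2 = V1 × R2/(R1 + R2) = 10 × 3300/3480 = 9.483 V

Final answer: 9.483 V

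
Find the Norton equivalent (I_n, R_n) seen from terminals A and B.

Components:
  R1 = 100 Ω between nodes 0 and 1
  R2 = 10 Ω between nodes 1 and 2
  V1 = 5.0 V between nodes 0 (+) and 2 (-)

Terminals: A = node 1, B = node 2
Find the Thévenin equivalent first; then I_n = V_th/R_th and R_n = R_th.
Step 1 — V_th is the open-circuit voltage V_A - V_B (nothing connected across the terminals).
Nodal analysis, taking node 2 as the 0 V reference.
Source V1 fixes V_0 = 5 V.
KCL at each unknown node (sum of currents leaving = 0; resistances in Ω):
  Node 1: (V_1 - 5)/100 + (V_1 - 0)/10 = 0
Collecting terms: 0.11 × V_1 = 0.05  =>  V_1 = 0.4545 V
V_th = V_1 - V_2 = 0.4545 - 0 = 0.4545 V
Step 2 — R_th: zero the source — replace V1 by a short circuit (node 2 merges into node 0) — and find the resistance seen between A (node 1) and B (node 0).
Reduce the network between node 1 (A) and node 0 (B) by series/parallel combination:
  Rp1 = R1 ‖ R2 (parallel, both between nodes 0 and 1) = 1/(1/100 + 1/10) = 9.091 Ω
R_th = 9.091 Ω
I_n = V_th/R_th = 0.4545/9.091 = 0.05 A, and R_n = R_th = 9.091 Ω

Final answer: I_n = 0.05 A, R_n = 9.091 Ω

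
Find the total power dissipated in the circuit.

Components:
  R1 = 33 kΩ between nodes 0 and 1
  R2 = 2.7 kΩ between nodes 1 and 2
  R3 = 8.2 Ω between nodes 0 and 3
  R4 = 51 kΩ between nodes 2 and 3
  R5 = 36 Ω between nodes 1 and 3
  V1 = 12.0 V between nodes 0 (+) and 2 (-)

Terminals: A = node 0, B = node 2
Nodal analysis, taking node 2 as the 0 V reference.
Source V1 fixes V_0 = 12 V.
KCL at each unknown node (sum of currents leaving = 0; resistances in Ω):
  Node 1: (V_1 - 12)/33000 + (V_1 - 0)/2700 + (V_1 - V_3)/36 = 0
  Node 3: (V_3 - 12)/8.2 + (V_3 - 0)/51000 + (V_3 - V_1)/36 = 0
Collecting terms (coefficients in siemens):
  0.02818·V_1 - 0.02778·V_3 = 0.0003636
  0.1497·V_3 - 0.02778·V_1 = 1.463
Determinant D = (0.02818)(0.1497) - (-0.02778)(-0.02778) = 0.003448
V_1 = [(0.0003636)(0.1497) - (-0.02778)(1.463)]/D = 11.81 V
V_3 = [(0.02818)(1.463) - (0.0003636)(-0.02778)]/D = 11.96 V
Power in each resistor, P = (ΔV)²/R:
  P_R1 = (12 - 11.81)²/33000 = 0.000001151 W
  P_R2 = (11.81 - 0)²/2700 = 0.05161 W
  P_R3 = (12 - 11.96)²/8.2 = 0.0001736 W
  P_R4 = (0 - 11.96)²/51000 = 0.002806 W
  P_R5 = (11.81 - 11.96)²/36 = 0.0006863 W
P_total = P_R1 + P_R2 + P_R3 + P_R4 + P_R5 = 0.05528 W

Final answer: 0.05528 W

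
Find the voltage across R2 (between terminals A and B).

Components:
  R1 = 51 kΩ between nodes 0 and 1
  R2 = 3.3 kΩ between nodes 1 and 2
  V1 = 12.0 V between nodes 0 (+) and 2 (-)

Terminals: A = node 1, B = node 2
R1 and R2 are in series across V1 (node 0 → node 1 → node 2), and the output A–B is taken across R2, so this is a voltage divider.
Series current: I = V1/(R1 + R2) = 12/(51000 + 3300) = 12/54300 = 0.000221 A
V_R2 = I × R2 = V1 × R2/(R1 + R2) = 12 × 3300/54300 = 0.7293 V

Final answer: 0.7293 V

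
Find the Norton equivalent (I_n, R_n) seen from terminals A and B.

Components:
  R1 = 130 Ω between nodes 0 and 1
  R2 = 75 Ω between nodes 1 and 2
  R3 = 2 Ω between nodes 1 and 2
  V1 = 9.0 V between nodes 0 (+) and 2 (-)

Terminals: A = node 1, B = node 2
Find the Thévenin equivalent first; then I_n = V_th/R_th and R_n = R_th.
Step 1 — V_th is the open-circuit voltage V_A - V_B (nothing connected across the terminals).
Nodal analysis, taking node 2 as the 0 V reference.
Source V1 fixes V_0 = 9 V.
KCL at each unknown node (sum of currents leaving = 0; resistances in Ω):
  Node 1: (V_1 - 9)/130 + (V_1 - 0)/75 + (V_1 - 0)/2 = 0
Collecting terms: 0.521 × V_1 = 0.06923  =>  V_1 = 0.1329 V
V_th = V_1 - V_2 = 0.1329 - 0 = 0.1329 V
Step 2 — R_th: zero the source — replace V1 by a short circuit (node 2 merges into node 0) — and find the resistance seen between A (node 1) and B (node 0).
Reduce the network between node 1 (A) and node 0 (B) by series/parallel combination:
  Rp1 = R1 ‖ R2 ‖ R3 (parallel, all between nodes 0 and 1) = 1/(1/130 + 1/75 + 1/2) = 1.919 Ω
R_th = 1.919 Ω
I_n = V_th/R_th = 0.1329/1.919 = 0.06923 A, and R_n = R_th = 1.919 Ω

Final answer: I_n = 0.06923 A, R_n = 1.919 Ω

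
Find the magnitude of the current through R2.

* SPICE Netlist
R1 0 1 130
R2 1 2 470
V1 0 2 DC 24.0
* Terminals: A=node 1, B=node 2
Nodal analysis, taking node 2 as the 0 V reference.
Source V1 fixes V_0 = 24 V.
KCL at each unknown node (sum of currents leaving = 0; resistances in Ω):
  Node 1: (V_1 - 24)/130 + (V_1 - 0)/470 = 0
Collecting terms: 0.00982 × V_1 = 0.1846  =>  V_1 = 18.8 V
I_R2 = (V_1 - V_2)/R2 = (18.8 - 0)/470 = 0.04 A
|I_R2| = 0.04 A

Final answer: |I_R2| = 0.04 A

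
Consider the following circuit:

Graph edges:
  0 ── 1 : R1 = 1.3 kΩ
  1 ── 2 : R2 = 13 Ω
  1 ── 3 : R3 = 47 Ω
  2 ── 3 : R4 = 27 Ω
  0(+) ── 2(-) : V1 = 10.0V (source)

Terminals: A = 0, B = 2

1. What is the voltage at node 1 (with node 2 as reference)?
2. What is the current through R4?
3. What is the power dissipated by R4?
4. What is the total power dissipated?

Nodal analysis, taking node 2 as the 0 V reference.
Source V1 fixes V_0 = 10 V.
KCL at each unknown node (sum of currents leaving = 0; resistances in Ω):
  Node 1: (V_1 - 10)/1300 + (V_1 - 0)/13 + (V_1 - V_3)/47 = 0
  Node 3: (V_3 - V_1)/47 + (V_3 - 0)/27 = 0
Collecting terms (coefficients in siemens):
  0.09897·V_1 - 0.02128·V_3 = 0.007692
  0.05831·V_3 - 0.02128·V_1 = 0
Determinant D = (0.09897)(0.05831) - (-0.02128)(-0.02128) = 0.005319
V_1 = [(0.007692)(0.05831) - (-0.02128)(0)]/D = 0.08434 V
V_3 = [(0.09897)(0) - (0.007692)(-0.02128)]/D = 0.03077 V
Part 1:
  Read off the nodal solution: V_1 = 0.08434 V
Part 2:
  I_R4 = (V_2 - V_3)/R4 = (0 - 0.03077)/27 = -0.00114 A
  Magnitude: I_R4 = 0.00114 A
Part 3:
  I_R4 = (V_2 - V_3)/R4 = (0 - 0.03077)/27 = -0.00114 A
  P_R4 = I_R4² × R4 = (-0.00114)² × 27 = 0.00003507 W
Part 4:
  Power in each resistor, P = (ΔV)²/R:
    P_R1 = (10 - 0.08434)²/1300 = 0.07563 W
    P_R2 = (0.08434 - 0)²/13 = 0.0005472 W
    P_R3 = (0.08434 - 0.03077)²/47 = 0.00006105 W
    P_R4 = (0 - 0.03077)²/27 = 0.00003507 W
  P_total = P_R1 + P_R2 + P_R3 + P_R4 = 0.07627 W

Final answers:
1. V_1 = 0.08434 V
2. I_R4 = 0.00114 A
3. P_R4 = 3.507e-05 W
4. P_total = 0.07627 W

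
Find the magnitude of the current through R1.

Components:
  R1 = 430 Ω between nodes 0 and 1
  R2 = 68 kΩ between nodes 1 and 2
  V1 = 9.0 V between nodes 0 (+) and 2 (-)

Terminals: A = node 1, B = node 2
Nodal analysis, taking node 2 as the 0 V reference.
Source V1 fixes V_0 = 9 V.
KCL at each unknown node (sum of currents leaving = 0; resistances in Ω):
  Node 1: (V_1 - 9)/430 + (V_1 - 0)/68000 = 0
Collecting terms: 0.00234 × V_1 = 0.02093  =>  V_1 = 8.943 V
I_R1 = (V_0 - V_1)/R1 = (9 - 8.943)/430 = 0.0001315 A
|I_R1| = 0.0001315 A

Final answer: |I_R1| = 0.0001315 A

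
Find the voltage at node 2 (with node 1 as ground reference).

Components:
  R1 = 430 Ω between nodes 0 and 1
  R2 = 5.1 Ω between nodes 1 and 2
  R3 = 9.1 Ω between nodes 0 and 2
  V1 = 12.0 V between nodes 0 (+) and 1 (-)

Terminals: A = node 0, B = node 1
Nodal analysis, taking node 1 as the 0 V reference.
Source V1 fixes V_0 = 12 V.
KCL at each unknown node (sum of currents leaving = 0; resistances in Ω):
  Node 2: (V_2 - 0)/5.1 + (V_2 - 12)/9.1 = 0
Collecting terms: 0.306 × V_2 = 1.319  =>  V_2 = 4.31 V
The requested potential is V_2 = 4.31 V.

Final answer: V_2 = 4.31 V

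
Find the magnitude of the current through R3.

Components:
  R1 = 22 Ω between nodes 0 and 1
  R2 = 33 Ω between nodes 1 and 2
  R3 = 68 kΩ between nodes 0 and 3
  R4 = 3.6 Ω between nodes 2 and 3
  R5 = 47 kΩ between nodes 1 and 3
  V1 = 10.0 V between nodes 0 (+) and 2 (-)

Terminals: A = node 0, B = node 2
Nodal analysis, taking node 2 as the 0 V reference.
Source V1 fixes V_0 = 10 V.
KCL at each unknown node (sum of currents leaving = 0; resistances in Ω):
  Node 1: (V_1 - 10)/22 + (V_1 - 0)/33 + (V_1 - V_3)/47000 = 0
  Node 3: (V_3 - 10)/68000 + (V_3 - 0)/3.6 + (V_3 - V_1)/47000 = 0
Collecting terms (coefficients in siemens):
  0.07578·V_1 - 0.00002128·V_3 = 0.4545
  0.2778·V_3 - 0.00002128·V_1 = 0.0001471
Determinant D = (0.07578)(0.2778) - (-0.00002128)(-0.00002128) = 0.02105
V_1 = [(0.4545)(0.2778) - (-0.00002128)(0.0001471)]/D = 5.998 V
V_3 = [(0.07578)(0.0001471) - (0.4545)(-0.00002128)]/D = 0.0009887 V
I_R3 = (V_0 - V_3)/R3 = (10 - 0.0009887)/68000 = 0.000147 A
|I_R3| = 0.000147 A

Final answer: |I_R3| = 0.000147 A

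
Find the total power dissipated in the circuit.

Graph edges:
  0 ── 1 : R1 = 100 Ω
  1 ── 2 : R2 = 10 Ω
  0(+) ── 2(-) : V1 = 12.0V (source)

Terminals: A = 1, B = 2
Nodal analysis, taking node 2 as the 0 V reference.
Source V1 fixes V_0 = 12 V.
KCL at each unknown node (sum of currents leaving = 0; resistances in Ω):
  Node 1: (V_1 - 12)/100 + (V_1 - 0)/10 = 0
Collecting terms: 0.11 × V_1 = 0.12  =>  V_1 = 1.091 V
Power in each resistor, P = (ΔV)²/R:
  P_R1 = (12 - 1.091)²/100 = 1.19 W
  P_R2 = (1.091 - 0)²/10 = 0.119 W
P_total = P_R1 + P_R2 = 1.309 W

Final answer: 1.309 W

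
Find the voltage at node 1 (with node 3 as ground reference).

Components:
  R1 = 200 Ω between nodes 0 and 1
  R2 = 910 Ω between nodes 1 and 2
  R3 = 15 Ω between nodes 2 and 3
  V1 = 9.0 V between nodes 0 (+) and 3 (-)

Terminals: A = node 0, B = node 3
Nodal analysis, taking node 3 as the 0 V reference.
Source V1 fixes V_0 = 9 V.
KCL at each unknown node (sum of currents leaving = 0; resistances in Ω):
  Node 1: (V_1 - 9)/200 + (V_1 - V_2)/910 = 0
  Node 2: (V_2 - V_1)/910 + (V_2 - 0)/15 = 0
Collecting terms (coefficients in siemens):
  0.006099·V_1 - 0.001099·V_2 = 0.045
  0.06777·V_2 - 0.001099·V_1 = 0
Determinant D = (0.006099)(0.06777) - (-0.001099)(-0.001099) = 0.0004121
V_1 = [(0.045)(0.06777) - (-0.001099)(0)]/D = 7.4 V
V_2 = [(0.006099)(0) - (0.045)(-0.001099)]/D = 0.12 V
The requested potential is V_1 = 7.4 V.

Final answer: V_1 = 7.4 V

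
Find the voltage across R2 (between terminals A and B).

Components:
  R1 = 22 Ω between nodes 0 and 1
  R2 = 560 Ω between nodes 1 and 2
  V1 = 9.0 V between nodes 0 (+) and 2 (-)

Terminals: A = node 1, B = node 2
R1 and R2 are in series across V1 (node 0 → node 1 → node 2), and the output A–B is taken across R2, so this is a voltage divider.
Series current: I = V1/(R1 + R2) = 9/(22 + 560) = 9/582 = 0.01546 A
V_R2 = I × R2 = V1 × R2/(R1 + R2) = 9 × 560/582 = 8.66 V

Final answer: 8.66 V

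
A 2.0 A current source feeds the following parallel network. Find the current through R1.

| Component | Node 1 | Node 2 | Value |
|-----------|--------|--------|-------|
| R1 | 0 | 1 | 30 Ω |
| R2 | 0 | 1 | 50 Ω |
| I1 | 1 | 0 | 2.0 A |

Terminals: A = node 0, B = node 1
All resistors sit directly between nodes 0 and 1, so they are in parallel and share one voltage V; the full source current 2 A splits among them.
1/R_par = 1/30 + 1/50 = 0.05333 S  =>  R_par = 18.75 Ω
V = I × R_par = 2 × 18.75 = 37.5 V
I_R1 = V/R1 = 37.5/30 = 1.25 A

Final answer: 1.25 A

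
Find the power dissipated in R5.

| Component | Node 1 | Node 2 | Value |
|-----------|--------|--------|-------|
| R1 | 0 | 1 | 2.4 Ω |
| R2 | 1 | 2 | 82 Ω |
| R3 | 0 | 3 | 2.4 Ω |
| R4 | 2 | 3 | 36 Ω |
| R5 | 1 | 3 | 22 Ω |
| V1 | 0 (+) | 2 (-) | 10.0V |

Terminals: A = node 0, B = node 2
Nodal analysis, taking node 2 as the 0 V reference.
Source V1 fixes V_0 = 10 V.
KCL at each unknown node (sum of currents leaving = 0; resistances in Ω):
  Node 1: (V_1 - 10)/2.4 + (V_1 - 0)/82 + (V_1 - V_3)/22 = 0
  Node 3: (V_3 - 10)/2.4 + (V_3 - 0)/36 + (V_3 - V_1)/22 = 0
Collecting terms (coefficients in siemens):
  0.4743·V_1 - 0.04545·V_3 = 4.167
  0.4899·V_3 - 0.04545·V_1 = 4.167
Determinant D = (0.4743)(0.4899) - (-0.04545)(-0.04545) = 0.2303
V_1 = [(4.167)(0.4899) - (-0.04545)(4.167)]/D = 9.686 V
V_3 = [(0.4743)(4.167) - (4.167)(-0.04545)]/D = 9.404 V
I_R5 = (V_1 - V_3)/R5 = (9.686 - 9.404)/22 = 0.01281 A
P_R5 = I_R5² × R5 = (0.01281)² × 22 = 0.003613 W

Final answer: 0.003613 W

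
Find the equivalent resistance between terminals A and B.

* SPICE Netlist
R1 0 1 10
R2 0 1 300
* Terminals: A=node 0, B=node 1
Reduce the network between node 0 (A) and node 1 (B) by series/parallel combination:
  Rp1 = R1 ‖ R2 (parallel, both between nodes 0 and 1) = 1/(1/10 + 1/300) = 9.677 Ω
R_eq = 9.677 Ω

Final answer: 9.677 Ω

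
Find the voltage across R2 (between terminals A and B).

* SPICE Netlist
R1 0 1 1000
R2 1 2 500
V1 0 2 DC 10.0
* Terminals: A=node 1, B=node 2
R1 and R2 are in series across V1 (node 0 → node 1 → node 2), and the output A–B is taken across R2, so this is a voltage divider.
Series current: I = V1/(R1 + R2) = 10/(1000 + 500) = 10/1500 = 0.006667 A
V_R2 = I × R2 = V1 × R2/(R1 + R2) = 10 × 500/1500 = 3.333 V

Final answer: 3.333 V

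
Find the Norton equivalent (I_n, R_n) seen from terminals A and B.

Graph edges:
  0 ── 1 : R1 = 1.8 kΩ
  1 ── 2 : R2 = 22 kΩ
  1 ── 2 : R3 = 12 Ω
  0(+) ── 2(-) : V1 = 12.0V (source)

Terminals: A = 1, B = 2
Find the Thévenin equivalent first; then I_n = V_th/R_th and R_n = R_th.
Step 1 — V_th is the open-circuit voltage V_A - V_B (nothing connected across the terminals).
Nodal analysis, taking node 2 as the 0 V reference.
Source V1 fixes V_0 = 12 V.
KCL at each unknown node (sum of currents leaving = 0; resistances in Ω):
  Node 1: (V_1 - 12)/1800 + (V_1 - 0)/22000 + (V_1 - 0)/12 = 0
Collecting terms: 0.08393 × V_1 = 0.006667  =>  V_1 = 0.07943 V
V_th = V_1 - V_2 = 0.07943 - 0 = 0.07943 V
Step 2 — R_th: zero the source — replace V1 by a short circuit (node 2 merges into node 0) — and find the resistance seen between A (node 1) and B (node 0).
Reduce the network between node 1 (A) and node 0 (B) by series/parallel combination:
  Rp1 = R1 ‖ R2 ‖ R3 (parallel, all between nodes 0 and 1) = 1/(1/1800 + 1/22000 + 1/12) = 11.91 Ω
R_th = 11.91 Ω
I_n = V_th/R_th = 0.07943/11.91 = 0.006667 A, and R_n = R_th = 11.91 Ω

Final answer: I_n = 0.006667 A, R_n = 11.91 Ω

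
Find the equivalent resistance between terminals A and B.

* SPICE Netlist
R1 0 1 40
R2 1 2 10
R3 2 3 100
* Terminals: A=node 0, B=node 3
Reduce the network between node 0 (A) and node 3 (B) by series/parallel combination:
  Rs1 = R1 + R2 (series, joined only at node 1) = 40 + 10 = 50 Ω
  Rs2 = R3 + Rs1 (series, joined only at node 2) = 100 + 50 = 150 Ω
R_eq = 150 Ω

Final answer: 150 Ω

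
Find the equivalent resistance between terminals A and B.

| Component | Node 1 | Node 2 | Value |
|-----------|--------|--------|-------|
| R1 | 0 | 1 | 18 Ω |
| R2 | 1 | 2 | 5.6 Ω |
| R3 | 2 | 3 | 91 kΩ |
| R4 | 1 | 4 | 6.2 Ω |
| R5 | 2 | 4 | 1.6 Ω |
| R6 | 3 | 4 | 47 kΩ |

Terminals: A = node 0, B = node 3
The network is not a plain series/parallel combination. Inject a 1 A test current into terminal A (node 0) and return it from terminal B (node 3); then R_eq = V_A / (1 A).
Nodal analysis, taking node 3 as the 0 V reference.
Current source I_test pushes 1 A into node 0 and draws it out of node 3.
KCL at each unknown node (sum of currents leaving = 0; resistances in Ω):
  Node 0: (V_0 - V_1)/18 - 1 = 0
  Node 1: (V_1 - V_0)/18 + (V_1 - V_2)/5.6 + (V_1 - V_4)/6.2 = 0
  Node 2: (V_2 - V_1)/5.6 + (V_2 - 0)/91000 + (V_2 - V_4)/1.6 = 0
  Node 4: (V_4 - V_1)/6.2 + (V_4 - V_2)/1.6 + (V_4 - 0)/47000 = 0
Collecting terms (coefficients in siemens):
  0.05556·V_0 - 0.05556·V_1 = 1
  0.3954·V_1 - 0.05556·V_0 - 0.1786·V_2 - 0.1613·V_4 = 0
  0.8036·V_2 - 0.1786·V_1 - 0.625·V_4 = 0
  0.7863·V_4 - 0.1613·V_1 - 0.625·V_2 = 0
Solving these 4 simultaneous equations (Gaussian elimination) gives:
  V_0 = 31010 V, V_1 = 31000 V, V_2 = 30990 V, V_4 = 30990 V
R_eq = V_0 / 1 A = 31010 Ω = 31.01 kΩ

Final answer: 31.01 kΩ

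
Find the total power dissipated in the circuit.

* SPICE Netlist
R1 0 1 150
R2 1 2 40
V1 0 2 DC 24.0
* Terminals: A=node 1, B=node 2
Nodal analysis, taking node 2 as the 0 V reference.
Source V1 fixes V_0 = 24 V.
KCL at each unknown node (sum of currents leaving = 0; resistances in Ω):
  Node 1: (V_1 - 24)/150 + (V_1 - 0)/40 = 0
Collecting terms: 0.03167 × V_1 = 0.16  =>  V_1 = 5.053 V
Power in each resistor, P = (ΔV)²/R:
  P_R1 = (24 - 5.053)²/150 = 2.393 W
  P_R2 = (5.053 - 0)²/40 = 0.6382 W
P_total = P_R1 + P_R2 = 3.032 W

Final answer: 3.032 W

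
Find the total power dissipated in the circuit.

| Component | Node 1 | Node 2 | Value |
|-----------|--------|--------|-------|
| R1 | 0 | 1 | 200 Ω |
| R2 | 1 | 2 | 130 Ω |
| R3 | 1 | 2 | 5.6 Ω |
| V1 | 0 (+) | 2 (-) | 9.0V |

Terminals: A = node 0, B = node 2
Nodal analysis, taking node 2 as the 0 V reference.
Source V1 fixes V_0 = 9 V.
KCL at each unknown node (sum of currents leaving = 0; resistances in Ω):
  Node 1: (V_1 - 9)/200 + (V_1 - 0)/130 + (V_1 - 0)/5.6 = 0
Collecting terms: 0.1913 × V_1 = 0.045  =>  V_1 = 0.2353 V
Power in each resistor, P = (ΔV)²/R:
  P_R1 = (9 - 0.2353)²/200 = 0.3841 W
  P_R2 = (0.2353 - 0)²/130 = 0.0004258 W
  P_R3 = (0.2353 - 0)²/5.6 = 0.009885 W
P_total = P_R1 + P_R2 + P_R3 = 0.3944 W

Final answer: 0.3944 W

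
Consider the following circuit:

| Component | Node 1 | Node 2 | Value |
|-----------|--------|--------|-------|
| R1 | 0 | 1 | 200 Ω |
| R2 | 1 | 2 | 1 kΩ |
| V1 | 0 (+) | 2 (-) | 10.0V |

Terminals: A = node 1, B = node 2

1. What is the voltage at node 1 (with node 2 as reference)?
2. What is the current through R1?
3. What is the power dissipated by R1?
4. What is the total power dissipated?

Nodal analysis, taking node 2 as the 0 V reference.
Source V1 fixes V_0 = 10 V.
KCL at each unknown node (sum of currents leaving = 0; resistances in Ω):
  Node 1: (V_1 - 10)/200 + (V_1 - 0)/1000 = 0
Collecting terms: 0.006 × V_1 = 0.05  =>  V_1 = 8.333 V
Part 1:
  Read off the nodal solution: V_1 = 8.333 V
Part 2:
  I_R1 = (V_0 - V_1)/R1 = (10 - 8.333)/200 = 0.008333 A
  Magnitude: I_R1 = 0.008333 A
Part 3:
  I_R1 = (V_0 - V_1)/R1 = (10 - 8.333)/200 = 0.008333 A
  P_R1 = I_R1² × R1 = (0.008333)² × 200 = 0.01389 W
Part 4:
  Power in each resistor, P = (ΔV)²/R:
    P_R1 = (10 - 8.333)²/200 = 0.01389 W
    P_R2 = (8.333 - 0)²/1000 = 0.06944 W
  P_total = P_R1 + P_R2 = 0.08333 W

Final answers:
1. V_1 = 8.333 V
2. I_R1 = 0.008333 A
3. P_R1 = 0.01389 W
4. P_total = 0.08333 W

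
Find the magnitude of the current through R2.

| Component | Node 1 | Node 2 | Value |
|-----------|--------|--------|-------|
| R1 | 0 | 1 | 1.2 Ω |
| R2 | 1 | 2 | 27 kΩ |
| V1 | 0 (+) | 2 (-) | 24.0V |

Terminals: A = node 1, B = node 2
Nodal analysis, taking node 2 as the 0 V reference.
Source V1 fixes V_0 = 24 V.
KCL at each unknown node (sum of currents leaving = 0; resistances in Ω):
  Node 1: (V_1 - 24)/1.2 + (V_1 - 0)/27000 = 0
Collecting terms: 0.8334 × V_1 = 20  =>  V_1 = 24 V
I_R2 = (V_1 - V_2)/R2 = (24 - 0)/27000 = 0.0008888 A
|I_R2| = 0.0008888 A

Final answer: |I_R2| = 0.0008888 A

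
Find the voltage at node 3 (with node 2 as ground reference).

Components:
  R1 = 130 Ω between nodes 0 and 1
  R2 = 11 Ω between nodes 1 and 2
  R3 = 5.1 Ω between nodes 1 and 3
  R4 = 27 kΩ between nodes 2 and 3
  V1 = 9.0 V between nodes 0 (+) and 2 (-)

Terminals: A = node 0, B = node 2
Nodal analysis, taking node 2 as the 0 V reference.
Source V1 fixes V_0 = 9 V.
KCL at each unknown node (sum of currents leaving = 0; resistances in Ω):
  Node 1: (V_1 - 9)/130 + (V_1 - 0)/11 + (V_1 - V_3)/5.1 = 0
  Node 3: (V_3 - V_1)/5.1 + (V_3 - 0)/27000 = 0
Collecting terms (coefficients in siemens):
  0.2947·V_1 - 0.1961·V_3 = 0.06923
  0.1961·V_3 - 0.1961·V_1 = 0
Determinant D = (0.2947)(0.1961) - (-0.1961)(-0.1961) = 0.01934
V_1 = [(0.06923)(0.1961) - (-0.1961)(0)]/D = 0.7019 V
V_3 = [(0.2947)(0) - (0.06923)(-0.1961)]/D = 0.7017 V
The requested potential is V_3 = 0.7017 V.

Final answer: V_3 = 0.7017 V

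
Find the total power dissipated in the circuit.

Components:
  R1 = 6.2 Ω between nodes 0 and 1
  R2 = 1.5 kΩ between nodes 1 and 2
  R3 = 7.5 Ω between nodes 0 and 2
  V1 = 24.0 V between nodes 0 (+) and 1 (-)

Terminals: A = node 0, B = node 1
Nodal analysis, taking node 1 as the 0 V reference.
Source V1 fixes V_0 = 24 V.
KCL at each unknown node (sum of currents leaving = 0; resistances in Ω):
  Node 2: (V_2 - 0)/1500 + (V_2 - 24)/7.5 = 0
Collecting terms: 0.134 × V_2 = 3.2  =>  V_2 = 23.88 V
Power in each resistor, P = (ΔV)²/R:
  P_R1 = (24 - 0)²/6.2 = 92.9 W
  P_R2 = (0 - 23.88)²/1500 = 0.3802 W
  P_R3 = (24 - 23.88)²/7.5 = 0.001901 W
P_total = P_R1 + P_R2 + P_R3 = 93.29 W

Final answer: 93.29 W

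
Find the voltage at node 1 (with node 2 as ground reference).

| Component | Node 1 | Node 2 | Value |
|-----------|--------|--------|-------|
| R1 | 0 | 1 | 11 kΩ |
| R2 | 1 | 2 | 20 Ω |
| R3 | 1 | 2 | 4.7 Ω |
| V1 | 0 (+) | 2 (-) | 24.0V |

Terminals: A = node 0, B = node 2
Nodal analysis, taking node 2 as the 0 V reference.
Source V1 fixes V_0 = 24 V.
KCL at each unknown node (sum of currents leaving = 0; resistances in Ω):
  Node 1: (V_1 - 24)/11000 + (V_1 - 0)/20 + (V_1 - 0)/4.7 = 0
Collecting terms: 0.2629 × V_1 = 0.002182  =>  V_1 = 0.0083 V
The requested potential is V_1 = 0.0083 V.

Final answer: V_1 = 0.0083 V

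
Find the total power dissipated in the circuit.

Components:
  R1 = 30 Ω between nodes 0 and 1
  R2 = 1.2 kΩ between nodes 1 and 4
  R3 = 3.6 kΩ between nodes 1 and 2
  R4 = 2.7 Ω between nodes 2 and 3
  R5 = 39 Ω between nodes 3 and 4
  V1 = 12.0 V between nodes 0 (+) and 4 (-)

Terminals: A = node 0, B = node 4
Nodal analysis, taking node 4 as the 0 V reference.
Source V1 fixes V_0 = 12 V.
KCL at each unknown node (sum of currents leaving = 0; resistances in Ω):
  Node 1: (V_1 - 12)/30 + (V_1 - 0)/1200 + (V_1 - V_2)/3600 = 0
  Node 2: (V_2 - V_1)/3600 + (V_2 - V_3)/2.7 = 0
  Node 3: (V_3 - V_2)/2.7 + (V_3 - 0)/39 = 0
Collecting terms (coefficients in siemens):
  0.03444·V_1 - 0.0002778·V_2 = 0.4
  0.3706·V_2 - 0.0002778·V_1 - 0.3704·V_3 = 0
  0.396·V_3 - 0.3704·V_2 = 0
Solving these 3 simultaneous equations (Gaussian elimination) gives:
  V_1 = 11.61 V, V_2 = 0.133 V, V_3 = 0.1244 V
Power in each resistor, P = (ΔV)²/R:
  P_R1 = (12 - 11.61)²/30 = 0.004967 W
  P_R2 = (11.61 - 0)²/1200 = 0.1124 W
  P_R3 = (11.61 - 0.133)²/3600 = 0.03661 W
  P_R4 = (0.133 - 0.1244)²/2.7 = 0.00002746 W
  P_R5 = (0.1244 - 0)²/39 = 0.0003967 W
P_total = P_R1 + P_R2 + P_R3 + P_R4 + P_R5 = 0.1544 W

Final answer: 0.1544 W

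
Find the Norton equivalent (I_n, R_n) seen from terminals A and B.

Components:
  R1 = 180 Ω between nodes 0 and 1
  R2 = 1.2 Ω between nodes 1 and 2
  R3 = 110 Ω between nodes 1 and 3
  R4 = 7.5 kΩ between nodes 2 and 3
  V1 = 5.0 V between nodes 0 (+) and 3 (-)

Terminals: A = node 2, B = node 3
Find the Thévenin equivalent first; then I_n = V_th/R_th and R_n = R_th.
Step 1 — V_th is the open-circuit voltage V_A - V_B (nothing connected across the terminals).
Nodal analysis, taking node 3 as the 0 V reference.
Source V1 fixes V_0 = 5 V.
KCL at each unknown node (sum of currents leaving = 0; resistances in Ω):
  Node 1: (V_1 - 5)/180 + (V_1 - V_2)/1.2 + (V_1 - 0)/110 = 0
  Node 2: (V_2 - V_1)/1.2 + (V_2 - 0)/7500 = 0
Collecting terms (coefficients in siemens):
  0.848·V_1 - 0.8333·V_2 = 0.02778
  0.8335·V_2 - 0.8333·V_1 = 0
Determinant D = (0.848)(0.8335) - (-0.8333)(-0.8333) = 0.01232
V_1 = [(0.02778)(0.8335) - (-0.8333)(0)]/D = 1.879 V
V_2 = [(0.848)(0) - (0.02778)(-0.8333)]/D = 1.879 V
V_th = V_2 - V_3 = 1.879 - 0 = 1.879 V
Step 2 — R_th: zero the source — replace V1 by a short circuit (node 3 merges into node 0) — and find the resistance seen between A (node 2) and B (node 0).
Reduce the network between node 2 (A) and node 0 (B) by series/parallel combination:
  Rp1 = R1 ‖ R3 (parallel, both between nodes 0 and 1) = 1/(1/180 + 1/110) = 68.28 Ω
  Rs1 = R2 + Rp1 (series, joined only at node 1) = 1.2 + 68.28 = 69.48 Ω
  Rp2 = R4 ‖ Rs1 (parallel, both between nodes 0 and 2) = 1/(1/7500 + 1/69.48) = 68.84 Ω
R_th = 68.84 Ω
I_n = V_th/R_th = 1.879/68.84 = 0.0273 A, and R_n = R_th = 68.84 Ω

Final answer: I_n = 0.0273 A, R_n = 68.84 Ω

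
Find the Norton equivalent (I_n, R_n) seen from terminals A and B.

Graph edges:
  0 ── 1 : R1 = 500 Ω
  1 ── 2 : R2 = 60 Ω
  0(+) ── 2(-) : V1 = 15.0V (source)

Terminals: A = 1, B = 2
Find the Thévenin equivalent first; then I_n = V_th/R_th and R_n = R_th.
Step 1 — V_th is the open-circuit voltage V_A - V_B (nothing connected across the terminals).
Nodal analysis, taking node 2 as the 0 V reference.
Source V1 fixes V_0 = 15 V.
KCL at each unknown node (sum of currents leaving = 0; resistances in Ω):
  Node 1: (V_1 - 15)/500 + (V_1 - 0)/60 = 0
Collecting terms: 0.01867 × V_1 = 0.03  =>  V_1 = 1.607 V
V_th = V_1 - V_2 = 1.607 - 0 = 1.607 V
Step 2 — R_th: zero the source — replace V1 by a short circuit (node 2 merges into node 0) — and find the resistance seen between A (node 1) and B (node 0).
Reduce the network between node 1 (A) and node 0 (B) by series/parallel combination:
  Rp1 = R1 ‖ R2 (parallel, both between nodes 0 and 1) = 1/(1/500 + 1/60) = 53.57 Ω
R_th = 53.57 Ω
I_n = V_th/R_th = 1.607/53.57 = 0.03 A, and R_n = R_th = 53.57 Ω

Final answer: I_n = 0.03 A, R_n = 53.57 Ω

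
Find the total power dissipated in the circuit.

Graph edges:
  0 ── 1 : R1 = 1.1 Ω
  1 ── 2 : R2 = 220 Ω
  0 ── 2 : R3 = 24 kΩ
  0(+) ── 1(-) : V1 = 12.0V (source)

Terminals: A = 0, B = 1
Nodal analysis, taking node 1 as the 0 V reference.
Source V1 fixes V_0 = 12 V.
KCL at each unknown node (sum of currents leaving = 0; resistances in Ω):
  Node 2: (V_2 - 0)/220 + (V_2 - 12)/24000 = 0
Collecting terms: 0.004587 × V_2 = 0.0005  =>  V_2 = 0.109 V
Power in each resistor, P = (ΔV)²/R:
  P_R1 = (12 - 0)²/1.1 = 130.9 W
  P_R2 = (0 - 0.109)²/220 = 0.00005401 W
  P_R3 = (12 - 0.109)²/24000 = 0.005891 W
P_total = P_R1 + P_R2 + P_R3 = 130.9 W

Final answer: 130.9 W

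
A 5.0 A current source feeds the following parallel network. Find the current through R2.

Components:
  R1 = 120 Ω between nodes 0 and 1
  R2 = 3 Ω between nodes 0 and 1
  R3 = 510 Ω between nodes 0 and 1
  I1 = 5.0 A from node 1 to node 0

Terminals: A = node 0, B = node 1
All resistors sit directly between nodes 0 and 1, so they are in parallel and share one voltage V; the full source current 5 A splits among them.
1/R_par = 1/120 + 1/3 + 1/510 = 0.3436 S  =>  R_par = 2.91 Ω
V = I × R_par = 5 × 2.91 = 14.55 V
I_R2 = V/R2 = 14.55/3 = 4.85 A

Final answer: 4.85 A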